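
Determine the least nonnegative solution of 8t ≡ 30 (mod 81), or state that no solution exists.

24

gcd(81, 8):
  81 = 10×8 + 1
  8 = 8×1
so gcd(81, 8) = 1.
1 divides 30, so solutions exist.
Back-substitute for Bézout coefficients:
  1 = 81 - 10×8
  ... = 8×(-10) + 81×(1)
So 8×(-10) ≡ 1 (mod 81); multiply by 30: t ≡ -300 (mod 81).
Smallest nonnegative: t = -300 mod 81 = 24.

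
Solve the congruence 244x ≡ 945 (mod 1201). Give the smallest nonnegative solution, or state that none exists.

944

gcd(1201, 244):
  1201 = 4*244 + 225
  244 = 1*225 + 19
  225 = 11*19 + 16
  19 = 1*16 + 3
  16 = 5*3 + 1
  3 = 3*1
so gcd(1201, 244) = 1.
1 divides 945, so solutions exist.
Back-substitute for Bézout coefficients:
  1 = 16 - 5*3
  ... = 244*(-379) + 1201*(77)
So 244*(-379) ≡ 1 (mod 1201); multiply by 945: x ≡ -358155 (mod 1201).
Smallest nonnegative: x = -358155 mod 1201 = 944.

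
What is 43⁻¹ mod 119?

gcd(119, 43) = 1  (119 = 2*43 + 33, 43 = 1*33 + 10, 33 = 3*10 + 3, 10 = 3*3 + 1, 3 = 3*1).
Back-substituting, 43*(36) + 119*(-13) = 1.
So 43*36 ≡ 1 (mod 119), and 36 mod 119 = 36.

36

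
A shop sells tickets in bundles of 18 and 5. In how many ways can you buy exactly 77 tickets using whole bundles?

1

Need nonnegative integers with 18j + 5k = 77.
gcd(18, 5) = 1, and 18·(2) + 5·(-7) = 1.
So (j₀, k₀) = (154, -539); general j = 154 + 5t, k = -539 - 18t.
j ≥ 0 ⇒ t ≥ -30; k ≥ 0 ⇒ t ≤ -30. That's 1 value of t.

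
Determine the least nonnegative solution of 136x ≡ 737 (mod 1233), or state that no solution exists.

359

gcd(1233, 136) = 1.
1 divides 737, so solutions exist.
By Bézout, 136×(136) + 1233×(-15) = 1.
So 136×(136) ≡ 1 (mod 1233); multiply by 737: x ≡ 100232 (mod 1233).
Smallest nonnegative: x = 100232 mod 1233 = 359.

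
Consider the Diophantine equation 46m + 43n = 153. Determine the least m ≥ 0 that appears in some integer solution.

gcd(46, 43):
  46 = 1*43 + 3
  43 = 14*3 + 1
  3 = 3*1
so gcd(46, 43) = 1.
1 divides 153, so solutions exist.
Back-substitute for Bézout coefficients:
  1 = 43 - 14*3
  ... = 46*(-14) + 43*(15)
Scale by 153/1 = 153: (m₀, n₀) = (-2142, 2295).
General solution: m = -2142 + 43t, n = 2295 - 46t for integer t.
m ≥ 0: smallest is -2142 mod 43 = 8 (at t = 50), with n = -5.

8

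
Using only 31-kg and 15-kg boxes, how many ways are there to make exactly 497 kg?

Need nonnegative integers with 31j + 15k = 497.
gcd(31, 15) = 1, and 31·(1) + 15·(-2) = 1.
So (j₀, k₀) = (497, -994); general j = 497 + 15t, k = -994 - 31t.
j ≥ 0 ⇒ t ≥ -33; k ≥ 0 ⇒ t ≤ -33. That's 1 value of t.

1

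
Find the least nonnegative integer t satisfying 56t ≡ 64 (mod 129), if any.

38

gcd(129, 56) = 1.
1 divides 64, so solutions exist.
By Bézout, 56*(53) + 129*(-23) = 1.
So 56*(53) ≡ 1 (mod 129); multiply by 64: t ≡ 3392 (mod 129).
Smallest nonnegative: t = 3392 mod 129 = 38.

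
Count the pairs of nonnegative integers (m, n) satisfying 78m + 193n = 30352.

gcd(193, 78) = 1.
By Bézout, 78*(-47) + 193*(19) = 1.
One solution: (112, 112).
General: m = 112 + 193t, n = 112 - 78t.
m ≥ 0 ⇒ t ≥ 0; n ≥ 0 ⇒ t ≤ 1. So t ∈ [0, 1]: 2 solutions.

2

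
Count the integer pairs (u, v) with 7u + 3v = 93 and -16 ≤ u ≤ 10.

gcd(7, 3) = 1.
By Bézout, 7*(1) + 3*(-2) = 1.
Particular solution: (0, 31).
General solution: u = 0 + 3t, v = 31 - 7t for integer t.
-16 ≤ 0 + 3t ≤ 10 gives t ∈ [-5, 3], which is 9 values.

9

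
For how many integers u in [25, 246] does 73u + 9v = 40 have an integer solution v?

gcd(73, 9) = 1  (73 = 8*9 + 1, 9 = 9*1).
Back-substituting, 73*(1) + 9*(-8) = 1.
Scale by 40: particular solution (40, -320); reduce u mod 9: (4, -28).
General solution: u = 4 + 9t, v = -28 - 73t for integer t.
25 ≤ 4 + 9t ≤ 246 gives t ∈ [3, 26], which is 24 values.

24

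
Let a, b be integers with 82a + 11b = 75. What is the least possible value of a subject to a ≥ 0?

4

gcd(82, 11) = 1  (82 = 7×11 + 5, 11 = 2×5 + 1, 5 = 5×1).
1 divides 75, so solutions exist.
Back-substituting, 82×(-2) + 11×(15) = 1.
Scale by 75/1 = 75: (a₀, b₀) = (-150, 1125).
General solution: a = -150 + 11t, b = 1125 - 82t for integer t.
a ≥ 0: smallest is -150 mod 11 = 4 (at t = 14), with b = -23.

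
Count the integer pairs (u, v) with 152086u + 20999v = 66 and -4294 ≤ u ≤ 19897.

gcd(152086, 20999):
  152086 = 7×20999 + 5093
  20999 = 4×5093 + 627
  5093 = 8×627 + 77
  627 = 8×77 + 11
  77 = 7×11
so gcd(152086, 20999) = 11.
Back-substitute for Bézout coefficients:
  11 = 627 - 8×77
  ... = 152086×(-268) + 20999×(1941)
Scale by 6: particular solution (-1608, 11646); reduce u mod 1909: (301, -2180).
General solution: u = 301 + 1909t, v = -2180 - 13826t for integer t.
-4294 ≤ 301 + 1909t ≤ 19897 gives t ∈ [-2, 10], which is 13 values.

13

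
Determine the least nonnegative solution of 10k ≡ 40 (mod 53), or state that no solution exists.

gcd(53, 10) = 1  (53 = 5·10 + 3, 10 = 3·3 + 1, 3 = 3·1).
1 divides 40, so solutions exist.
Back-substituting, 10·(16) + 53·(-3) = 1.
So 10·(16) ≡ 1 (mod 53); multiply by 40: k ≡ 640 (mod 53).
Smallest nonnegative: k = 640 mod 53 = 4.

4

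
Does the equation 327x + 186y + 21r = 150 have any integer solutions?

gcd(327, 186):
  327 = 1×186 + 141
  186 = 1×141 + 45
  141 = 3×45 + 6
  45 = 7×6 + 3
  6 = 2×3
so gcd(327, 186) = 3.
gcd(3, 21) = 3.
3 divides 150, so integer solutions exist.

yes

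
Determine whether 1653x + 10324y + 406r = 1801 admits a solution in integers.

no

gcd(10324, 1653):
  10324 = 6·1653 + 406
  1653 = 4·406 + 29
  406 = 14·29
so gcd(10324, 1653) = 29.
gcd(29, 406) = 29.
29 does not divide 1801 (remainder 3), so no integer solutions.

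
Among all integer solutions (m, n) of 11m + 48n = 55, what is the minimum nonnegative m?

gcd(48, 11):
  48 = 4*11 + 4
  11 = 2*4 + 3
  4 = 1*3 + 1
  3 = 3*1
so gcd(48, 11) = 1.
1 divides 55, so solutions exist.
Back-substitute for Bézout coefficients:
  1 = 4 - 1*3
  ... = 11*(-13) + 48*(3)
Scale by 55/1 = 55: (m₀, n₀) = (-715, 165).
General solution: m = -715 + 48t, n = 165 - 11t for integer t.
m ≥ 0: smallest is -715 mod 48 = 5 (at t = 15), with n = 0.

5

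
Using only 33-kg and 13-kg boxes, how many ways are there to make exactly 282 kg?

1

Need nonnegative integers with 33j + 13k = 282.
gcd(33, 13) = 1, and 33·(2) + 13·(-5) = 1.
So (j₀, k₀) = (564, -1410); general j = 564 + 13t, k = -1410 - 33t.
j ≥ 0 ⇒ t ≥ -43; k ≥ 0 ⇒ t ≤ -43. That's 1 value of t.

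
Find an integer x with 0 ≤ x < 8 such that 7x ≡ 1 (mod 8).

7

gcd(8, 7):
  8 = 1·7 + 1
  7 = 7·1
so gcd(8, 7) = 1.
Back-substitute for Bézout coefficients:
  1 = 8 - 1·7
  ... = 7·(-1) + 8·(1)
So 7·-1 ≡ 1 (mod 8), and -1 mod 8 = 7.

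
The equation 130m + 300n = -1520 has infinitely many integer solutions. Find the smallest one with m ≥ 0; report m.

gcd(300, 130):
  300 = 2×130 + 40
  130 = 3×40 + 10
  40 = 4×10
so gcd(300, 130) = 10.
10 divides -1520, so solutions exist.
Back-substitute for Bézout coefficients:
  10 = 130 - 3×40
  ... = 130×(7) + 300×(-3)
Scale by -1520/10 = -152: (m₀, n₀) = (-1064, 456).
General solution: m = -1064 + 30t, n = 456 - 13t for integer t.
m ≥ 0: smallest is -1064 mod 30 = 16 (at t = 36), with n = -12.

16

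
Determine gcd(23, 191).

1

gcd(191, 23) = 1  (191 = 8×23 + 7, 23 = 3×7 + 2, 7 = 3×2 + 1, 2 = 2×1).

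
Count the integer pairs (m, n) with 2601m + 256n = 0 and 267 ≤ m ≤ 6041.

22

gcd(2601, 256):
  2601 = 10*256 + 41
  256 = 6*41 + 10
  41 = 4*10 + 1
  10 = 10*1
so gcd(2601, 256) = 1.
Back-substitute for Bézout coefficients:
  1 = 41 - 4*10
  ... = 2601*(25) + 256*(-254)
Scale by 0: particular solution (0, 0); reduce m mod 256: (0, 0).
General solution: m = 0 + 256t, n = 0 - 2601t for integer t.
267 ≤ 0 + 256t ≤ 6041 gives t ∈ [2, 23], which is 22 values.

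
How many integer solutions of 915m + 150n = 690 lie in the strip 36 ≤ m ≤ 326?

gcd(915, 150):
  915 = 6·150 + 15
  150 = 10·15
so gcd(915, 150) = 15.
Back-substitute for Bézout coefficients:
  15 = 915 - 6·150
  ... = 915·(1) + 150·(-6)
Scale by 46: particular solution (46, -276); reduce m mod 10: (6, -32).
General solution: m = 6 + 10t, n = -32 - 61t for integer t.
36 ≤ 6 + 10t ≤ 326 gives t ∈ [3, 32], which is 30 values.

30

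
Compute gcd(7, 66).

gcd(66, 7):
  66 = 9*7 + 3
  7 = 2*3 + 1
  3 = 3*1
so gcd(66, 7) = 1.

1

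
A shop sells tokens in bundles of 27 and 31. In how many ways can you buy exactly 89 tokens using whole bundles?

1

Need nonnegative integers with 27j + 31k = 89.
gcd(27, 31) = 1, and 27·(-8) + 31·(7) = 1.
So (j₀, k₀) = (-712, 623); general j = -712 + 31t, k = 623 - 27t.
j ≥ 0 ⇒ t ≥ 23; k ≥ 0 ⇒ t ≤ 23. That's 1 value of t.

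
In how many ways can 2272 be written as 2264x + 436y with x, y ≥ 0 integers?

0

gcd(2264, 436):
  2264 = 5*436 + 84
  436 = 5*84 + 16
  84 = 5*16 + 4
  16 = 4*4
so gcd(2264, 436) = 4.
Back-substitute for Bézout coefficients:
  4 = 84 - 5*16
  ... = 2264*(26) + 436*(-135)
Scale by 568: one solution is (14768, -76680). Reduce x mod 109: (53, -270).
General: x = 53 + 109t, y = -270 - 566t.
x ≥ 0 ⇒ t ≥ 0; y ≥ 0 ⇒ t ≤ -1. So t ∈ [0, -1]: 0 solutions.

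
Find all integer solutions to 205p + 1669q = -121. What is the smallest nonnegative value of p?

724

gcd(1669, 205) = 1  (1669 = 8·205 + 29, 205 = 7·29 + 2, 29 = 14·2 + 1, 2 = 2·1).
1 divides -121, so solutions exist.
Back-substituting, 205·(-806) + 1669·(99) = 1.
Scale by -121/1 = -121: (p₀, q₀) = (97526, -11979).
General solution: p = 97526 + 1669t, q = -11979 - 205t for integer t.
p ≥ 0: smallest is 97526 mod 1669 = 724 (at t = -58), with q = -89.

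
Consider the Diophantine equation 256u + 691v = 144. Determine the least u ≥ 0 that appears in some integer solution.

gcd(691, 256) = 1.
1 divides 144, so solutions exist.
By Bézout, 256·(-332) + 691·(123) = 1.
Scale by 144/1 = 144: (u₀, v₀) = (-47808, 17712).
General solution: u = -47808 + 691t, v = 17712 - 256t for integer t.
u ≥ 0: smallest is -47808 mod 691 = 562 (at t = 70), with v = -208.

562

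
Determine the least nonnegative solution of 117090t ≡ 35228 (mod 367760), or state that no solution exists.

no solution

gcd(367760, 117090) = 10.
10 does not divide 35228, so the congruence has no solution.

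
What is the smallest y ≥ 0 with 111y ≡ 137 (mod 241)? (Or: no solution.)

gcd(241, 111) = 1.
1 divides 137, so solutions exist.
By Bézout, 111·(76) + 241·(-35) = 1.
So 111·(76) ≡ 1 (mod 241); multiply by 137: y ≡ 10412 (mod 241).
Smallest nonnegative: y = 10412 mod 241 = 49.

49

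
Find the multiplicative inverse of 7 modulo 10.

gcd(10, 7) = 1.
By Bézout, 7·(3) + 10·(-2) = 1.
So 7·3 ≡ 1 (mod 10), and 3 mod 10 = 3.

3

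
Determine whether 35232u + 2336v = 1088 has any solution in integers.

yes

gcd(35232, 2336) = 32  (35232 = 15*2336 + 192, 2336 = 12*192 + 32, 192 = 6*32).
32 divides 1088, so integer solutions exist.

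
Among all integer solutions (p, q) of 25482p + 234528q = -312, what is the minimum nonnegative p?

gcd(234528, 25482) = 6.
6 divides -312, so solutions exist.
By Bézout, 25482*(-5513) + 234528*(599) = 6.
Scale by -312/6 = -52: (p₀, q₀) = (286676, -31148).
General solution: p = 286676 + 39088t, q = -31148 - 4247t for integer t.
p ≥ 0: smallest is 286676 mod 39088 = 13060 (at t = -7), with q = -1419.

13060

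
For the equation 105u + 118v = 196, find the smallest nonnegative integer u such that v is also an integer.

gcd(118, 105):
  118 = 1×105 + 13
  105 = 8×13 + 1
  13 = 13×1
so gcd(118, 105) = 1.
1 divides 196, so solutions exist.
Back-substitute for Bézout coefficients:
  1 = 105 - 8×13
  ... = 105×(9) + 118×(-8)
Scale by 196/1 = 196: (u₀, v₀) = (1764, -1568).
General solution: u = 1764 + 118t, v = -1568 - 105t for integer t.
u ≥ 0: smallest is 1764 mod 118 = 112 (at t = -14), with v = -98.

112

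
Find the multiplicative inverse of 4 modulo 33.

25

gcd(33, 4) = 1  (33 = 8·4 + 1, 4 = 4·1).
Back-substituting, 4·(-8) + 33·(1) = 1.
So 4·-8 ≡ 1 (mod 33), and -8 mod 33 = 25.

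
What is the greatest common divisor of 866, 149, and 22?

gcd(866, 149) = 1  (866 = 5·149 + 121, 149 = 1·121 + 28, 121 = 4·28 + 9, 28 = 3·9 + 1, 9 = 9·1).
gcd(1, 22) = 1.

1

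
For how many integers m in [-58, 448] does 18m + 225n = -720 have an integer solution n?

20

gcd(225, 18):
  225 = 12×18 + 9
  18 = 2×9
so gcd(225, 18) = 9.
Back-substitute for Bézout coefficients:
  9 = 225 - 12×18
  ... = 18×(-12) + 225×(1)
Scale by -80: particular solution (960, -80); reduce m mod 25: (10, -4).
General solution: m = 10 + 25t, n = -4 - 2t for integer t.
-58 ≤ 10 + 25t ≤ 448 gives t ∈ [-2, 17], which is 20 values.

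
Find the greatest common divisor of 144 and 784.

16

gcd(784, 144):
  784 = 5×144 + 64
  144 = 2×64 + 16
  64 = 4×16
so gcd(784, 144) = 16.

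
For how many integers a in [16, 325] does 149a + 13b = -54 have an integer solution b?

gcd(149, 13):
  149 = 11·13 + 6
  13 = 2·6 + 1
  6 = 6·1
so gcd(149, 13) = 1.
Back-substitute for Bézout coefficients:
  1 = 13 - 2·6
  ... = 149·(-2) + 13·(23)
Scale by -54: particular solution (108, -1242); reduce a mod 13: (4, -50).
General solution: a = 4 + 13t, b = -50 - 149t for integer t.
16 ≤ 4 + 13t ≤ 325 gives t ∈ [1, 24], which is 24 values.

24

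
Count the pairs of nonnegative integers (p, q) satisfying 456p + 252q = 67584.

gcd(456, 252) = 12  (456 = 1*252 + 204, 252 = 1*204 + 48, 204 = 4*48 + 12, 48 = 4*12).
Back-substituting, 456*(5) + 252*(-9) = 12.
Scale by 5632: one solution is (28160, -50688). Reduce p mod 21: (20, 232).
General: p = 20 + 21t, q = 232 - 38t.
p ≥ 0 ⇒ t ≥ 0; q ≥ 0 ⇒ t ≤ 6. So t ∈ [0, 6]: 7 solutions.

7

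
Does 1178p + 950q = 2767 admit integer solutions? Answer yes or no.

gcd(1178, 950) = 38.
38 does not divide 2767 (remainder 31), so no integer solutions.

no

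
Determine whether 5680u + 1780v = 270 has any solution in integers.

no

gcd(5680, 1780) = 20  (5680 = 3·1780 + 340, 1780 = 5·340 + 80, 340 = 4·80 + 20, 80 = 4·20).
20 does not divide 270 (remainder 10), so no integer solutions.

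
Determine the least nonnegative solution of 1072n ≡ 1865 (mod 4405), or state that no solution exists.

3400

gcd(4405, 1072) = 1.
1 divides 1865, so solutions exist.
By Bézout, 1072×(1393) + 4405×(-339) = 1.
So 1072×(1393) ≡ 1 (mod 4405); multiply by 1865: n ≡ 2597945 (mod 4405).
Smallest nonnegative: n = 2597945 mod 4405 = 3400.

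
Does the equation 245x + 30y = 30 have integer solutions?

yes

gcd(245, 30) = 5  (245 = 8*30 + 5, 30 = 6*5).
5 divides 30, so integer solutions exist.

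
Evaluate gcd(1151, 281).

gcd(1151, 281) = 1  (1151 = 4×281 + 27, 281 = 10×27 + 11, 27 = 2×11 + 5, 11 = 2×5 + 1, 5 = 5×1).

1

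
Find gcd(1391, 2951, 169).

gcd(2951, 1391) = 13.
gcd(13, 169) = 13.

13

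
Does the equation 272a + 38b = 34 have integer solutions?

gcd(272, 38) = 2  (272 = 7*38 + 6, 38 = 6*6 + 2, 6 = 3*2).
2 divides 34, so integer solutions exist.

yes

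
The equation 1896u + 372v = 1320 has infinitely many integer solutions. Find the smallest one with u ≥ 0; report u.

16

gcd(1896, 372) = 12  (1896 = 5*372 + 36, 372 = 10*36 + 12, 36 = 3*12).
12 divides 1320, so solutions exist.
Back-substituting, 1896*(-10) + 372*(51) = 12.
Scale by 1320/12 = 110: (u₀, v₀) = (-1100, 5610).
General solution: u = -1100 + 31t, v = 5610 - 158t for integer t.
u ≥ 0: smallest is -1100 mod 31 = 16 (at t = 36), with v = -78.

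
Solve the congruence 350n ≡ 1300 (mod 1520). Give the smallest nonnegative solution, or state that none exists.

gcd(1520, 350) = 10.
10 divides 1300, so solutions exist.
By Bézout, 350×(-13) + 1520×(3) = 10.
So 350×(-13) ≡ 10 (mod 1520); multiply by 130: n ≡ -1690 (mod 152).
Smallest nonnegative: n = -1690 mod 152 = 134.

134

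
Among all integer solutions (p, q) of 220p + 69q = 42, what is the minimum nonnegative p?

gcd(220, 69):
  220 = 3×69 + 13
  69 = 5×13 + 4
  13 = 3×4 + 1
  4 = 4×1
so gcd(220, 69) = 1.
1 divides 42, so solutions exist.
Back-substitute for Bézout coefficients:
  1 = 13 - 3×4
  ... = 220×(16) + 69×(-51)
Scale by 42/1 = 42: (p₀, q₀) = (672, -2142).
General solution: p = 672 + 69t, q = -2142 - 220t for integer t.
p ≥ 0: smallest is 672 mod 69 = 51 (at t = -9), with q = -162.

51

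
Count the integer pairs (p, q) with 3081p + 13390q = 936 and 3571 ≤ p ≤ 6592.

3

gcd(13390, 3081) = 13  (13390 = 4·3081 + 1066, 3081 = 2·1066 + 949, 1066 = 1·949 + 117, 949 = 8·117 + 13, 117 = 9·13).
Back-substituting, 3081·(113) + 13390·(-26) = 13.
Scale by 72: particular solution (8136, -1872); reduce p mod 1030: (926, -213).
General solution: p = 926 + 1030t, q = -213 - 237t for integer t.
3571 ≤ 926 + 1030t ≤ 6592 gives t ∈ [3, 5], which is 3 values.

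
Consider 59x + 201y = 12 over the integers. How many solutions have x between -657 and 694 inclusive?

6

gcd(201, 59) = 1.
By Bézout, 59*(92) + 201*(-27) = 1.
Particular solution: (99, -29).
General solution: x = 99 + 201t, y = -29 - 59t for integer t.
-657 ≤ 99 + 201t ≤ 694 gives t ∈ [-3, 2], which is 6 values.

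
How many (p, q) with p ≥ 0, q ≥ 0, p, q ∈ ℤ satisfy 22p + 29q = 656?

1

gcd(29, 22) = 1  (29 = 1×22 + 7, 22 = 3×7 + 1, 7 = 7×1).
Back-substituting, 22×(4) + 29×(-3) = 1.
Scale by 656: one solution is (2624, -1968). Reduce p mod 29: (14, 12).
General: p = 14 + 29t, q = 12 - 22t.
p ≥ 0 ⇒ t ≥ 0; q ≥ 0 ⇒ t ≤ 0. So t ∈ [0, 0]: 1 solution.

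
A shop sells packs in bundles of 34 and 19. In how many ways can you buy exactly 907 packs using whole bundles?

Need nonnegative integers with 34j + 19k = 907.
gcd(34, 19) = 1, and 34·(-5) + 19·(9) = 1.
So (j₀, k₀) = (-4535, 8163); general j = -4535 + 19t, k = 8163 - 34t.
j ≥ 0 ⇒ t ≥ 239; k ≥ 0 ⇒ t ≤ 240. That's 2 values of t.

2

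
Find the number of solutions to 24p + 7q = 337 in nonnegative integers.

2

gcd(24, 7) = 1  (24 = 3·7 + 3, 7 = 2·3 + 1, 3 = 3·1).
Back-substituting, 24·(-2) + 7·(7) = 1.
Scale by 337: one solution is (-674, 2359). Reduce p mod 7: (5, 31).
General: p = 5 + 7t, q = 31 - 24t.
p ≥ 0 ⇒ t ≥ 0; q ≥ 0 ⇒ t ≤ 1. So t ∈ [0, 1]: 2 solutions.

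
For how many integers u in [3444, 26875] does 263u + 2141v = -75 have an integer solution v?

11

gcd(2141, 263) = 1.
By Bézout, 263×(-521) + 2141×(64) = 1.
Particular solution: (537, -66).
General solution: u = 537 + 2141t, v = -66 - 263t for integer t.
3444 ≤ 537 + 2141t ≤ 26875 gives t ∈ [2, 12], which is 11 values.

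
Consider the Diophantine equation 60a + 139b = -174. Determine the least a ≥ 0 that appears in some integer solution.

11

gcd(139, 60):
  139 = 2·60 + 19
  60 = 3·19 + 3
  19 = 6·3 + 1
  3 = 3·1
so gcd(139, 60) = 1.
1 divides -174, so solutions exist.
Back-substitute for Bézout coefficients:
  1 = 19 - 6·3
  ... = 60·(-44) + 139·(19)
Scale by -174/1 = -174: (a₀, b₀) = (7656, -3306).
General solution: a = 7656 + 139t, b = -3306 - 60t for integer t.
a ≥ 0: smallest is 7656 mod 139 = 11 (at t = -55), with b = -6.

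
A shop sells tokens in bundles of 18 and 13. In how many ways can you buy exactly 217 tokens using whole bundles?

1

Need nonnegative integers with 18j + 13k = 217.
gcd(18, 13) = 1, and 18·(-5) + 13·(7) = 1.
So (j₀, k₀) = (-1085, 1519); general j = -1085 + 13t, k = 1519 - 18t.
j ≥ 0 ⇒ t ≥ 84; k ≥ 0 ⇒ t ≤ 84. That's 1 value of t.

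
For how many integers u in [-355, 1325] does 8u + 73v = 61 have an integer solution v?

23

gcd(73, 8):
  73 = 9*8 + 1
  8 = 8*1
so gcd(73, 8) = 1.
Back-substitute for Bézout coefficients:
  1 = 73 - 9*8
  ... = 8*(-9) + 73*(1)
Scale by 61: particular solution (-549, 61); reduce u mod 73: (35, -3).
General solution: u = 35 + 73t, v = -3 - 8t for integer t.
-355 ≤ 35 + 73t ≤ 1325 gives t ∈ [-5, 17], which is 23 values.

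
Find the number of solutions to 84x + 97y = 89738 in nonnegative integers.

11

gcd(97, 84) = 1.
By Bézout, 84×(-15) + 97×(13) = 1.
One solution: (96, 842).
General: x = 96 + 97t, y = 842 - 84t.
x ≥ 0 ⇒ t ≥ 0; y ≥ 0 ⇒ t ≤ 10. So t ∈ [0, 10]: 11 solutions.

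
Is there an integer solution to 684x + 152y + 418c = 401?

no

gcd(684, 152) = 76.
gcd(76, 418) = 38.
38 does not divide 401 (remainder 21), so no integer solutions.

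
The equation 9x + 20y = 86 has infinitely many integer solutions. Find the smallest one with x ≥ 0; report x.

gcd(20, 9) = 1  (20 = 2·9 + 2, 9 = 4·2 + 1, 2 = 2·1).
1 divides 86, so solutions exist.
Back-substituting, 9·(9) + 20·(-4) = 1.
Scale by 86/1 = 86: (x₀, y₀) = (774, -344).
General solution: x = 774 + 20t, y = -344 - 9t for integer t.
x ≥ 0: smallest is 774 mod 20 = 14 (at t = -38), with y = -2.

14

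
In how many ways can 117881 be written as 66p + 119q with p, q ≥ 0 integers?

15

gcd(119, 66):
  119 = 1×66 + 53
  66 = 1×53 + 13
  53 = 4×13 + 1
  13 = 13×1
so gcd(119, 66) = 1.
Back-substitute for Bézout coefficients:
  1 = 53 - 4×13
  ... = 66×(-9) + 119×(5)
Scale by 117881: one solution is (-1060929, 589405). Reduce p mod 119: (75, 949).
General: p = 75 + 119t, q = 949 - 66t.
p ≥ 0 ⇒ t ≥ 0; q ≥ 0 ⇒ t ≤ 14. So t ∈ [0, 14]: 15 solutions.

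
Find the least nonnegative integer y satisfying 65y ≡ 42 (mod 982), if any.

gcd(982, 65):
  982 = 15×65 + 7
  65 = 9×7 + 2
  7 = 3×2 + 1
  2 = 2×1
so gcd(982, 65) = 1.
1 divides 42, so solutions exist.
Back-substitute for Bézout coefficients:
  1 = 7 - 3×2
  ... = 65×(-423) + 982×(28)
So 65×(-423) ≡ 1 (mod 982); multiply by 42: y ≡ -17766 (mod 982).
Smallest nonnegative: y = -17766 mod 982 = 892.

892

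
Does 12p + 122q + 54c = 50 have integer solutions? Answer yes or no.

gcd(122, 12) = 2  (122 = 10·12 + 2, 12 = 6·2).
gcd(2, 54) = 2.
2 divides 50, so integer solutions exist.

yes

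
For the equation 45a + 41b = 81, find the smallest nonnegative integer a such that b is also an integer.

10

gcd(45, 41) = 1  (45 = 1·41 + 4, 41 = 10·4 + 1, 4 = 4·1).
1 divides 81, so solutions exist.
Back-substituting, 45·(-10) + 41·(11) = 1.
Scale by 81/1 = 81: (a₀, b₀) = (-810, 891).
General solution: a = -810 + 41t, b = 891 - 45t for integer t.
a ≥ 0: smallest is -810 mod 41 = 10 (at t = 20), with b = -9.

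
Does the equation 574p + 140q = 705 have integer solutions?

no

gcd(574, 140) = 14  (574 = 4·140 + 14, 140 = 10·14).
14 does not divide 705 (remainder 5), so no integer solutions.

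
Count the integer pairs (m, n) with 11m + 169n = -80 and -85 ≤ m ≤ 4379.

gcd(169, 11) = 1.
By Bézout, 11*(-46) + 169*(3) = 1.
Particular solution: (131, -9).
General solution: m = 131 + 169t, n = -9 - 11t for integer t.
-85 ≤ 131 + 169t ≤ 4379 gives t ∈ [-1, 25], which is 27 values.

27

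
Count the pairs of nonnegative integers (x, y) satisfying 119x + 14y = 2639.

11

gcd(119, 14) = 7.
By Bézout, 119*(1) + 14*(-8) = 7.
One solution: (1, 180).
General: x = 1 + 2t, y = 180 - 17t.
x ≥ 0 ⇒ t ≥ 0; y ≥ 0 ⇒ t ≤ 10. So t ∈ [0, 10]: 11 solutions.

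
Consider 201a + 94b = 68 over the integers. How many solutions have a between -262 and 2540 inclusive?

gcd(201, 94):
  201 = 2×94 + 13
  94 = 7×13 + 3
  13 = 4×3 + 1
  3 = 3×1
so gcd(201, 94) = 1.
Back-substitute for Bézout coefficients:
  1 = 13 - 4×3
  ... = 201×(29) + 94×(-62)
Scale by 68: particular solution (1972, -4216); reduce a mod 94: (92, -196).
General solution: a = 92 + 94t, b = -196 - 201t for integer t.
-262 ≤ 92 + 94t ≤ 2540 gives t ∈ [-3, 26], which is 30 values.

30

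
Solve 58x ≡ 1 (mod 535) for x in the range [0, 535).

452

gcd(535, 58) = 1  (535 = 9·58 + 13, 58 = 4·13 + 6, 13 = 2·6 + 1, 6 = 6·1).
Back-substituting, 58·(-83) + 535·(9) = 1.
So 58·-83 ≡ 1 (mod 535), and -83 mod 535 = 452.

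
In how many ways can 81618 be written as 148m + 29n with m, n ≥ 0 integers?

19

gcd(148, 29) = 1.
By Bézout, 148·(10) + 29·(-51) = 1.
One solution: (4, 2794).
General: m = 4 + 29t, n = 2794 - 148t.
m ≥ 0 ⇒ t ≥ 0; n ≥ 0 ⇒ t ≤ 18. So t ∈ [0, 18]: 19 solutions.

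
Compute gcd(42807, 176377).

gcd(176377, 42807):
  176377 = 4*42807 + 5149
  42807 = 8*5149 + 1615
  5149 = 3*1615 + 304
  1615 = 5*304 + 95
  304 = 3*95 + 19
  95 = 5*19
so gcd(176377, 42807) = 19.

19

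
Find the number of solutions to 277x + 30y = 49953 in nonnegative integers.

gcd(277, 30):
  277 = 9·30 + 7
  30 = 4·7 + 2
  7 = 3·2 + 1
  2 = 2·1
so gcd(277, 30) = 1.
Back-substitute for Bézout coefficients:
  1 = 7 - 3·2
  ... = 277·(13) + 30·(-120)
Scale by 49953: one solution is (649389, -5994360). Reduce x mod 30: (9, 1582).
General: x = 9 + 30t, y = 1582 - 277t.
x ≥ 0 ⇒ t ≥ 0; y ≥ 0 ⇒ t ≤ 5. So t ∈ [0, 5]: 6 solutions.

6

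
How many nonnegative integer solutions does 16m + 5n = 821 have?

gcd(16, 5) = 1.
By Bézout, 16·(1) + 5·(-3) = 1.
One solution: (1, 161).
General: m = 1 + 5t, n = 161 - 16t.
m ≥ 0 ⇒ t ≥ 0; n ≥ 0 ⇒ t ≤ 10. So t ∈ [0, 10]: 11 solutions.

11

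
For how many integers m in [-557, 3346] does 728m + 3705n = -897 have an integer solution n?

gcd(3705, 728):
  3705 = 5×728 + 65
  728 = 11×65 + 13
  65 = 5×13
so gcd(3705, 728) = 13.
Back-substitute for Bézout coefficients:
  13 = 728 - 11×65
  ... = 728×(56) + 3705×(-11)
Scale by -69: particular solution (-3864, 759); reduce m mod 285: (126, -25).
General solution: m = 126 + 285t, n = -25 - 56t for integer t.
-557 ≤ 126 + 285t ≤ 3346 gives t ∈ [-2, 11], which is 14 values.

14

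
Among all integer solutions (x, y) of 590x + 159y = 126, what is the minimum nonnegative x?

18

gcd(590, 159) = 1.
1 divides 126, so solutions exist.
By Bézout, 590×(38) + 159×(-141) = 1.
Scale by 126/1 = 126: (x₀, y₀) = (4788, -17766).
General solution: x = 4788 + 159t, y = -17766 - 590t for integer t.
x ≥ 0: smallest is 4788 mod 159 = 18 (at t = -30), with y = -66.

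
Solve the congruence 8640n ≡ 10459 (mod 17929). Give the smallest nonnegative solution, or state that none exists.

11018

gcd(17929, 8640):
  17929 = 2×8640 + 649
  8640 = 13×649 + 203
  649 = 3×203 + 40
  203 = 5×40 + 3
  40 = 13×3 + 1
  3 = 3×1
so gcd(17929, 8640) = 1.
1 divides 10459, so solutions exist.
Back-substitute for Bézout coefficients:
  1 = 40 - 13×3
  ... = 8640×(-5829) + 17929×(2809)
So 8640×(-5829) ≡ 1 (mod 17929); multiply by 10459: n ≡ -60965511 (mod 17929).
Smallest nonnegative: n = -60965511 mod 17929 = 11018.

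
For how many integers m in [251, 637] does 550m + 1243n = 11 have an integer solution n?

4

gcd(1243, 550) = 11  (1243 = 2·550 + 143, 550 = 3·143 + 121, 143 = 1·121 + 22, 121 = 5·22 + 11, 22 = 2·11).
Back-substituting, 550·(52) + 1243·(-23) = 11.
Scale by 1: particular solution (52, -23); reduce m mod 113: (52, -23).
General solution: m = 52 + 113t, n = -23 - 50t for integer t.
251 ≤ 52 + 113t ≤ 637 gives t ∈ [2, 5], which is 4 values.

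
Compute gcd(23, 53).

gcd(53, 23):
  53 = 2×23 + 7
  23 = 3×7 + 2
  7 = 3×2 + 1
  2 = 2×1
so gcd(53, 23) = 1.

1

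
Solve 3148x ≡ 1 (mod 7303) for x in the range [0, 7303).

gcd(7303, 3148):
  7303 = 2×3148 + 1007
  3148 = 3×1007 + 127
  1007 = 7×127 + 118
  127 = 1×118 + 9
  118 = 13×9 + 1
  9 = 9×1
so gcd(7303, 3148) = 1.
Back-substitute for Bézout coefficients:
  1 = 118 - 13×9
  ... = 3148×(-805) + 7303×(347)
So 3148×-805 ≡ 1 (mod 7303), and -805 mod 7303 = 6498.

6498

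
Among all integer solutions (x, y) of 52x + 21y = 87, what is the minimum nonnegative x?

15

gcd(52, 21):
  52 = 2*21 + 10
  21 = 2*10 + 1
  10 = 10*1
so gcd(52, 21) = 1.
1 divides 87, so solutions exist.
Back-substitute for Bézout coefficients:
  1 = 21 - 2*10
  ... = 52*(-2) + 21*(5)
Scale by 87/1 = 87: (x₀, y₀) = (-174, 435).
General solution: x = -174 + 21t, y = 435 - 52t for integer t.
x ≥ 0: smallest is -174 mod 21 = 15 (at t = 9), with y = -33.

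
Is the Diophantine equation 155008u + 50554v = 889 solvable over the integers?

gcd(155008, 50554) = 14  (155008 = 3×50554 + 3346, 50554 = 15×3346 + 364, 3346 = 9×364 + 70, 364 = 5×70 + 14, 70 = 5×14).
14 does not divide 889 (remainder 7), so no integer solutions.

no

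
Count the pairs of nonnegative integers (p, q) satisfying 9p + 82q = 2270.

3

gcd(82, 9) = 1.
By Bézout, 9*(-9) + 82*(1) = 1.
One solution: (70, 20).
General: p = 70 + 82t, q = 20 - 9t.
p ≥ 0 ⇒ t ≥ 0; q ≥ 0 ⇒ t ≤ 2. So t ∈ [0, 2]: 3 solutions.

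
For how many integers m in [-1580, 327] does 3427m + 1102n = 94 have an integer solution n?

gcd(3427, 1102) = 1  (3427 = 3·1102 + 121, 1102 = 9·121 + 13, 121 = 9·13 + 4, 13 = 3·4 + 1, 4 = 4·1).
Back-substituting, 3427·(-255) + 1102·(793) = 1.
Scale by 94: particular solution (-23970, 74542); reduce m mod 1102: (274, -852).
General solution: m = 274 + 1102t, n = -852 - 3427t for integer t.
-1580 ≤ 274 + 1102t ≤ 327 gives t ∈ [-1, 0], which is 2 values.

2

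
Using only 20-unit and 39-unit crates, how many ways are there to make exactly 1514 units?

Need nonnegative integers with 20j + 39k = 1514.
gcd(20, 39) = 1, and 20·(2) + 39·(-1) = 1.
So (j₀, k₀) = (3028, -1514); general j = 3028 + 39t, k = -1514 - 20t.
j ≥ 0 ⇒ t ≥ -77; k ≥ 0 ⇒ t ≤ -76. That's 2 values of t.

2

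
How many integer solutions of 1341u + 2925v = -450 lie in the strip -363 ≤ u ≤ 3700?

gcd(2925, 1341) = 9.
By Bézout, 1341*(24) + 2925*(-11) = 9.
Particular solution: (100, -46).
General solution: u = 100 + 325t, v = -46 - 149t for integer t.
-363 ≤ 100 + 325t ≤ 3700 gives t ∈ [-1, 11], which is 13 values.

13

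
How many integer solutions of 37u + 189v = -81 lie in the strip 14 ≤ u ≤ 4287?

gcd(189, 37):
  189 = 5·37 + 4
  37 = 9·4 + 1
  4 = 4·1
so gcd(189, 37) = 1.
Back-substitute for Bézout coefficients:
  1 = 37 - 9·4
  ... = 37·(46) + 189·(-9)
Scale by -81: particular solution (-3726, 729); reduce u mod 189: (54, -11).
General solution: u = 54 + 189t, v = -11 - 37t for integer t.
14 ≤ 54 + 189t ≤ 4287 gives t ∈ [0, 22], which is 23 values.

23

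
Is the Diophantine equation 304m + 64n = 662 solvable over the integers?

gcd(304, 64) = 16  (304 = 4×64 + 48, 64 = 1×48 + 16, 48 = 3×16).
16 does not divide 662 (remainder 6), so no integer solutions.

no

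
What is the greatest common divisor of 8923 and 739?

1

gcd(8923, 739) = 1  (8923 = 12*739 + 55, 739 = 13*55 + 24, 55 = 2*24 + 7, 24 = 3*7 + 3, 7 = 2*3 + 1, 3 = 3*1).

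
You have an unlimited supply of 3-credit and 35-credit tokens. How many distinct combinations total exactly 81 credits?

1

Need nonnegative integers with 3j + 35k = 81.
gcd(3, 35) = 1, and 3·(12) + 35·(-1) = 1.
So (j₀, k₀) = (972, -81); general j = 972 + 35t, k = -81 - 3t.
j ≥ 0 ⇒ t ≥ -27; k ≥ 0 ⇒ t ≤ -27. That's 1 value of t.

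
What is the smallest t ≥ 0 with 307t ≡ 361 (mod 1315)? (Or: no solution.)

gcd(1315, 307) = 1  (1315 = 4×307 + 87, 307 = 3×87 + 46, 87 = 1×46 + 41, 46 = 1×41 + 5, 41 = 8×5 + 1, 5 = 5×1).
1 divides 361, so solutions exist.
Back-substituting, 307×(-257) + 1315×(60) = 1.
So 307×(-257) ≡ 1 (mod 1315); multiply by 361: t ≡ -92777 (mod 1315).
Smallest nonnegative: t = -92777 mod 1315 = 588.

588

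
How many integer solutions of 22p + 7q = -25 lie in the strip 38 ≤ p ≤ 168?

19

gcd(22, 7) = 1  (22 = 3·7 + 1, 7 = 7·1).
Back-substituting, 22·(1) + 7·(-3) = 1.
Scale by -25: particular solution (-25, 75); reduce p mod 7: (3, -13).
General solution: p = 3 + 7t, q = -13 - 22t for integer t.
38 ≤ 3 + 7t ≤ 168 gives t ∈ [5, 23], which is 19 values.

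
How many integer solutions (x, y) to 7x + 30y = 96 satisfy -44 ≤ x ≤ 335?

gcd(30, 7) = 1.
By Bézout, 7×(13) + 30×(-3) = 1.
Particular solution: (18, -1).
General solution: x = 18 + 30t, y = -1 - 7t for integer t.
-44 ≤ 18 + 30t ≤ 335 gives t ∈ [-2, 10], which is 13 values.

13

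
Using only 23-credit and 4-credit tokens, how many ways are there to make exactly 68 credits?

1

Need nonnegative integers with 23j + 4k = 68.
gcd(23, 4) = 1, and 23·(-1) + 4·(6) = 1.
So (j₀, k₀) = (-68, 408); general j = -68 + 4t, k = 408 - 23t.
j ≥ 0 ⇒ t ≥ 17; k ≥ 0 ⇒ t ≤ 17. That's 1 value of t.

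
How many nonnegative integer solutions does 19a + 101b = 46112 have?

24

gcd(101, 19) = 1.
By Bézout, 19·(16) + 101·(-3) = 1.
One solution: (88, 440).
General: a = 88 + 101t, b = 440 - 19t.
a ≥ 0 ⇒ t ≥ 0; b ≥ 0 ⇒ t ≤ 23. So t ∈ [0, 23]: 24 solutions.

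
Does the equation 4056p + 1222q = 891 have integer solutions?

gcd(4056, 1222) = 26.
26 does not divide 891 (remainder 7), so no integer solutions.

no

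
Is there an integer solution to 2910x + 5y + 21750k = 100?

gcd(2910, 5):
  2910 = 582×5
so gcd(2910, 5) = 5.
gcd(5, 21750) = 5.
5 divides 100, so integer solutions exist.

yes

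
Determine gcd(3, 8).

1

gcd(8, 3):
  8 = 2*3 + 2
  3 = 1*2 + 1
  2 = 2*1
so gcd(8, 3) = 1.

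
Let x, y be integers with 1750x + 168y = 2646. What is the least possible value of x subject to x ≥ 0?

gcd(1750, 168):
  1750 = 10*168 + 70
  168 = 2*70 + 28
  70 = 2*28 + 14
  28 = 2*14
so gcd(1750, 168) = 14.
14 divides 2646, so solutions exist.
Back-substitute for Bézout coefficients:
  14 = 70 - 2*28
  ... = 1750*(5) + 168*(-52)
Scale by 2646/14 = 189: (x₀, y₀) = (945, -9828).
General solution: x = 945 + 12t, y = -9828 - 125t for integer t.
x ≥ 0: smallest is 945 mod 12 = 9 (at t = -78), with y = -78.

9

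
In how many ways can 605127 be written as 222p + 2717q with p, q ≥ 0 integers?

gcd(2717, 222) = 1  (2717 = 12×222 + 53, 222 = 4×53 + 10, 53 = 5×10 + 3, 10 = 3×3 + 1, 3 = 3×1).
Back-substituting, 222×(820) + 2717×(-67) = 1.
Scale by 605127: one solution is (496204140, -40543509). Reduce p mod 2717: (1147, 129).
General: p = 1147 + 2717t, q = 129 - 222t.
p ≥ 0 ⇒ t ≥ 0; q ≥ 0 ⇒ t ≤ 0. So t ∈ [0, 0]: 1 solution.

1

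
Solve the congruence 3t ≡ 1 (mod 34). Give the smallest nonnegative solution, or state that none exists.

gcd(34, 3):
  34 = 11*3 + 1
  3 = 3*1
so gcd(34, 3) = 1.
1 divides 1, so solutions exist.
Back-substitute for Bézout coefficients:
  1 = 34 - 11*3
  ... = 3*(-11) + 34*(1)
So 3*(-11) ≡ 1 (mod 34); multiply by 1: t ≡ -11 (mod 34).
Smallest nonnegative: t = -11 mod 34 = 23.

23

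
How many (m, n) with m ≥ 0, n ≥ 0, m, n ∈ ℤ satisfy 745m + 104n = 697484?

9

gcd(745, 104) = 1.
By Bézout, 745*(49) + 104*(-351) = 1.
One solution: (28, 6506).
General: m = 28 + 104t, n = 6506 - 745t.
m ≥ 0 ⇒ t ≥ 0; n ≥ 0 ⇒ t ≤ 8. So t ∈ [0, 8]: 9 solutions.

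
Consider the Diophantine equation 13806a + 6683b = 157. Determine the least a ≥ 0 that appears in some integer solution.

gcd(13806, 6683) = 1  (13806 = 2·6683 + 440, 6683 = 15·440 + 83, 440 = 5·83 + 25, 83 = 3·25 + 8, 25 = 3·8 + 1, 8 = 8·1).
1 divides 157, so solutions exist.
Back-substituting, 13806·(805) + 6683·(-1663) = 1.
Scale by 157/1 = 157: (a₀, b₀) = (126385, -261091).
General solution: a = 126385 + 6683t, b = -261091 - 13806t for integer t.
a ≥ 0: smallest is 126385 mod 6683 = 6091 (at t = -18), with b = -12583.

6091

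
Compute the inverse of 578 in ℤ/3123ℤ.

2426

gcd(3123, 578) = 1  (3123 = 5*578 + 233, 578 = 2*233 + 112, 233 = 2*112 + 9, 112 = 12*9 + 4, 9 = 2*4 + 1, 4 = 4*1).
Back-substituting, 578*(-697) + 3123*(129) = 1.
So 578*-697 ≡ 1 (mod 3123), and -697 mod 3123 = 2426.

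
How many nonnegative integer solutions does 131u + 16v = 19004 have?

9

gcd(131, 16) = 1  (131 = 8*16 + 3, 16 = 5*3 + 1, 3 = 3*1).
Back-substituting, 131*(-5) + 16*(41) = 1.
Scale by 19004: one solution is (-95020, 779164). Reduce u mod 16: (4, 1155).
General: u = 4 + 16t, v = 1155 - 131t.
u ≥ 0 ⇒ t ≥ 0; v ≥ 0 ⇒ t ≤ 8. So t ∈ [0, 8]: 9 solutions.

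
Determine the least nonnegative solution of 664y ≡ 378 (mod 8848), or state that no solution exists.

no solution

gcd(8848, 664) = 8  (8848 = 13·664 + 216, 664 = 3·216 + 16, 216 = 13·16 + 8, 16 = 2·8).
8 does not divide 378, so the congruence has no solution.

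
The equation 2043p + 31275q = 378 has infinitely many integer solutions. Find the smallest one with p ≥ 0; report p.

gcd(31275, 2043):
  31275 = 15×2043 + 630
  2043 = 3×630 + 153
  630 = 4×153 + 18
  153 = 8×18 + 9
  18 = 2×9
so gcd(31275, 2043) = 9.
9 divides 378, so solutions exist.
Back-substitute for Bézout coefficients:
  9 = 153 - 8×18
  ... = 2043×(1638) + 31275×(-107)
Scale by 378/9 = 42: (p₀, q₀) = (68796, -4494).
General solution: p = 68796 + 3475t, q = -4494 - 227t for integer t.
p ≥ 0: smallest is 68796 mod 3475 = 2771 (at t = -19), with q = -181.

2771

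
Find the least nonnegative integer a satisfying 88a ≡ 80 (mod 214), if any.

69

gcd(214, 88) = 2  (214 = 2×88 + 38, 88 = 2×38 + 12, 38 = 3×12 + 2, 12 = 6×2).
2 divides 80, so solutions exist.
Back-substituting, 88×(-17) + 214×(7) = 2.
So 88×(-17) ≡ 2 (mod 214); multiply by 40: a ≡ -680 (mod 107).
Smallest nonnegative: a = -680 mod 107 = 69.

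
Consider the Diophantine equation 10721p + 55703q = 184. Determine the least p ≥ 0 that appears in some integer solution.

47525

gcd(55703, 10721):
  55703 = 5*10721 + 2098
  10721 = 5*2098 + 231
  2098 = 9*231 + 19
  231 = 12*19 + 3
  19 = 6*3 + 1
  3 = 3*1
so gcd(55703, 10721) = 1.
1 divides 184, so solutions exist.
Back-substitute for Bézout coefficients:
  1 = 19 - 6*3
  ... = 10721*(-17603) + 55703*(3388)
Scale by 184/1 = 184: (p₀, q₀) = (-3238952, 623392).
General solution: p = -3238952 + 55703t, q = 623392 - 10721t for integer t.
p ≥ 0: smallest is -3238952 mod 55703 = 47525 (at t = 59), with q = -9147.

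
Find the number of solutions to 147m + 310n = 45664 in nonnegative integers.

1

gcd(310, 147) = 1.
By Bézout, 147×(-97) + 310×(46) = 1.
One solution: (182, 61).
General: m = 182 + 310t, n = 61 - 147t.
m ≥ 0 ⇒ t ≥ 0; n ≥ 0 ⇒ t ≤ 0. So t ∈ [0, 0]: 1 solution.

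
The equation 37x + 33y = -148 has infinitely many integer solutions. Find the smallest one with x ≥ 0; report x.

gcd(37, 33):
  37 = 1×33 + 4
  33 = 8×4 + 1
  4 = 4×1
so gcd(37, 33) = 1.
1 divides -148, so solutions exist.
Back-substitute for Bézout coefficients:
  1 = 33 - 8×4
  ... = 37×(-8) + 33×(9)
Scale by -148/1 = -148: (x₀, y₀) = (1184, -1332).
General solution: x = 1184 + 33t, y = -1332 - 37t for integer t.
x ≥ 0: smallest is 1184 mod 33 = 29 (at t = -35), with y = -37.

29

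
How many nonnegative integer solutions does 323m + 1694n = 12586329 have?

gcd(1694, 323) = 1  (1694 = 5*323 + 79, 323 = 4*79 + 7, 79 = 11*7 + 2, 7 = 3*2 + 1, 2 = 2*1).
Back-substituting, 323*(729) + 1694*(-139) = 1.
Scale by 12586329: one solution is (9175433841, -1749499731). Reduce m mod 1694: (1421, 7159).
General: m = 1421 + 1694t, n = 7159 - 323t.
m ≥ 0 ⇒ t ≥ 0; n ≥ 0 ⇒ t ≤ 22. So t ∈ [0, 22]: 23 solutions.

23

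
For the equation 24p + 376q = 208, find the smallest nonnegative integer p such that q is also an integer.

gcd(376, 24):
  376 = 15×24 + 16
  24 = 1×16 + 8
  16 = 2×8
so gcd(376, 24) = 8.
8 divides 208, so solutions exist.
Back-substitute for Bézout coefficients:
  8 = 24 - 1×16
  ... = 24×(16) + 376×(-1)
Scale by 208/8 = 26: (p₀, q₀) = (416, -26).
General solution: p = 416 + 47t, q = -26 - 3t for integer t.
p ≥ 0: smallest is 416 mod 47 = 40 (at t = -8), with q = -2.

40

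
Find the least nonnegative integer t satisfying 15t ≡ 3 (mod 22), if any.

gcd(22, 15) = 1.
1 divides 3, so solutions exist.
By Bézout, 15×(3) + 22×(-2) = 1.
So 15×(3) ≡ 1 (mod 22); multiply by 3: t ≡ 9 (mod 22).
Smallest nonnegative: t = 9 mod 22 = 9.

9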